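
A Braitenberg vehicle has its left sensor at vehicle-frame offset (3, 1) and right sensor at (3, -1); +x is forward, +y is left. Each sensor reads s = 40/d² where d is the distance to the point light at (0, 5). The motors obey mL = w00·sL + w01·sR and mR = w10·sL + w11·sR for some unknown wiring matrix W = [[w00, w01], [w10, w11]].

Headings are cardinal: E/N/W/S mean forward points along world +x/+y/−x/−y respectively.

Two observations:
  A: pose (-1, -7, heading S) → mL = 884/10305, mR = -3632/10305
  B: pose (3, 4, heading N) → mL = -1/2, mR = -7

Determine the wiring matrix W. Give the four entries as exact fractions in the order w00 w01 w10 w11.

-1/2 1 -1 -1

obs A: pose=(-1,-7,S) → sL=8/45, sR=40/229, mL=884/10305, mR=-3632/10305
obs B: pose=(3,4,N) → sL=5, sR=2, mL=-1/2, mR=-7
sensor matrix S = [[8/45, 40/229], [5, 2]]; det S = -5336/10305
solve [mL_A; mL_B] = S·[w00; w01] and [mR_A; mR_B] = S·[w10; w11]:
  w00 = -1/2, w01 = 1, w10 = -1, w11 = -1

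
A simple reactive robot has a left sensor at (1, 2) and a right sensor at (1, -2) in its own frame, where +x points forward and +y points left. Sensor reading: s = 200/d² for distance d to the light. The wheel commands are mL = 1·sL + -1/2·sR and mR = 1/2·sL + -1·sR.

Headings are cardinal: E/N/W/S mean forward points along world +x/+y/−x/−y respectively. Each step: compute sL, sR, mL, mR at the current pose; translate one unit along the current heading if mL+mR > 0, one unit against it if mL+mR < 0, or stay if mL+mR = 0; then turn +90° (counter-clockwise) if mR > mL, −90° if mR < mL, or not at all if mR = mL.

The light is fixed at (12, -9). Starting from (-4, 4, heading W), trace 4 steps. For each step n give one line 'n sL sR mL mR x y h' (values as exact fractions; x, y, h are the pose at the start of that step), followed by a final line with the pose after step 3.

0 20/41 100/257 3090/10537 -1530/10537 -4 4 W
1 200/557 200/421 28500/234497 -69300/234497 -5 4 N
2 50/113 50/89 1625/10057 -3425/10057 -5 3 E
3 200/377 200/521 66500/196417 -23300/196417 -6 3 S
final -6 2 W

n=0: pose=(-4,4,W); sL=20/41, sR=100/257; mL=3090/10537, mR=-1530/10537; mL+mR=1560/10537 → advance +1; mR−mL=-4620/10537 → turn -1·90°
n=1: pose=(-5,4,N); sL=200/557, sR=200/421; mL=28500/234497, mR=-69300/234497; mL+mR=-40800/234497 → advance -1; mR−mL=-97800/234497 → turn -1·90°
n=2: pose=(-5,3,E); sL=50/113, sR=50/89; mL=1625/10057, mR=-3425/10057; mL+mR=-1800/10057 → advance -1; mR−mL=-5050/10057 → turn -1·90°
n=3: pose=(-6,3,S); sL=200/377, sR=200/521; mL=66500/196417, mR=-23300/196417; mL+mR=43200/196417 → advance +1; mR−mL=-89800/196417 → turn -1·90°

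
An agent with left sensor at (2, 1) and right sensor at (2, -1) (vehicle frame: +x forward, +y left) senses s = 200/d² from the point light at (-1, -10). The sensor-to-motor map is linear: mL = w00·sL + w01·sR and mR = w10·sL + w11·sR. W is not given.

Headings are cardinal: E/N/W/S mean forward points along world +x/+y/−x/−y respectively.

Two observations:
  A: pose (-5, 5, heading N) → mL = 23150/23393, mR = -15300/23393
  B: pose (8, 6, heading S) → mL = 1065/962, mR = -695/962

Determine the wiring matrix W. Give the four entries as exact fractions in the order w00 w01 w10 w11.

1/2 1 -1/2 -1/2

obs A: pose=(-5,5,N) → sL=100/157, sR=100/149, mL=23150/23393, mR=-15300/23393
obs B: pose=(8,6,S) → sL=25/37, sR=10/13, mL=1065/962, mR=-695/962
sensor matrix S = [[100/157, 100/149], [25/37, 10/13]]; det S = 410500/11252033
solve [mL_A; mL_B] = S·[w00; w01] and [mR_A; mR_B] = S·[w10; w11]:
  w00 = 1/2, w01 = 1, w10 = -1/2, w11 = -1/2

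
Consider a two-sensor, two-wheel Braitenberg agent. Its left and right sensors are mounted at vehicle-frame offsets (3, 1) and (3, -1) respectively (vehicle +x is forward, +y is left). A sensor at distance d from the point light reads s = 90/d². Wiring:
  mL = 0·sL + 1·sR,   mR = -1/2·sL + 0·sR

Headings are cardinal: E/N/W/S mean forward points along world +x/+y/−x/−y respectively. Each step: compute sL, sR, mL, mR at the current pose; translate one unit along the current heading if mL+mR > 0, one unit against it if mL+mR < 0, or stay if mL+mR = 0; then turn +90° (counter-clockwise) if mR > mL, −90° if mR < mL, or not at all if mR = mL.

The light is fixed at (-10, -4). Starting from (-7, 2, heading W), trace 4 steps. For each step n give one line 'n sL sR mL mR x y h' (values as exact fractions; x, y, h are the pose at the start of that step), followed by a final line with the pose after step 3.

0 18/5 90/49 90/49 -9/5 -7 2 W
1 45/41 1 1 -45/82 -8 2 N
2 90/89 90/61 90/61 -45/89 -8 3 E
3 45/16 9/2 9/2 -45/32 -7 3 S
final -7 2 W

n=0: pose=(-7,2,W); sL=18/5, sR=90/49; mL=90/49, mR=-9/5; mL+mR=9/245 → advance +1; mR−mL=-891/245 → turn -1·90°
n=1: pose=(-8,2,N); sL=45/41, sR=1; mL=1, mR=-45/82; mL+mR=37/82 → advance +1; mR−mL=-127/82 → turn -1·90°
n=2: pose=(-8,3,E); sL=90/89, sR=90/61; mL=90/61, mR=-45/89; mL+mR=5265/5429 → advance +1; mR−mL=-10755/5429 → turn -1·90°
n=3: pose=(-7,3,S); sL=45/16, sR=9/2; mL=9/2, mR=-45/32; mL+mR=99/32 → advance +1; mR−mL=-189/32 → turn -1·90°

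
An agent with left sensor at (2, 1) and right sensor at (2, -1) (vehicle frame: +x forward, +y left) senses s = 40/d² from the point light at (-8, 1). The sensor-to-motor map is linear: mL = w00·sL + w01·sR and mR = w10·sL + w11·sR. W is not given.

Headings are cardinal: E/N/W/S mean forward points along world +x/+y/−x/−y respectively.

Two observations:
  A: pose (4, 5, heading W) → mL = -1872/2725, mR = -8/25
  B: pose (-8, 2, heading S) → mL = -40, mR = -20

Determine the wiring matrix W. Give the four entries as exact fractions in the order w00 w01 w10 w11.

-1 -1 0 -1

obs A: pose=(4,5,W) → sL=40/109, sR=8/25, mL=-1872/2725, mR=-8/25
obs B: pose=(-8,2,S) → sL=20, sR=20, mL=-40, mR=-20
sensor matrix S = [[40/109, 8/25], [20, 20]]; det S = 512/545
solve [mL_A; mL_B] = S·[w00; w01] and [mR_A; mR_B] = S·[w10; w11]:
  w00 = -1, w01 = -1, w10 = 0, w11 = -1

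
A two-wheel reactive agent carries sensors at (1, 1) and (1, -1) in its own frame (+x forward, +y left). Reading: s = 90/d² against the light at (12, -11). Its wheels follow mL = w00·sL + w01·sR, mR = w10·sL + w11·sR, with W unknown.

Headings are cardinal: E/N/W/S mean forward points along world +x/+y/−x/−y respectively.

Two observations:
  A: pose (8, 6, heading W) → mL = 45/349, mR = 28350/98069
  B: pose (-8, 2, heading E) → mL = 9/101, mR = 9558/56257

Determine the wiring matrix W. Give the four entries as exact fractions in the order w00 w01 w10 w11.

0 1/2 1/2 1/2

obs A: pose=(8,6,W) → sL=90/281, sR=90/349, mL=45/349, mR=28350/98069
obs B: pose=(-8,2,E) → sL=90/557, sR=18/101, mL=9/101, mR=9558/56257
sensor matrix S = [[90/281, 90/349], [90/557, 18/101]]; det S = 85030560/5517067733
solve [mL_A; mL_B] = S·[w00; w01] and [mR_A; mR_B] = S·[w10; w11]:
  w00 = 0, w01 = 1/2, w10 = 1/2, w11 = 1/2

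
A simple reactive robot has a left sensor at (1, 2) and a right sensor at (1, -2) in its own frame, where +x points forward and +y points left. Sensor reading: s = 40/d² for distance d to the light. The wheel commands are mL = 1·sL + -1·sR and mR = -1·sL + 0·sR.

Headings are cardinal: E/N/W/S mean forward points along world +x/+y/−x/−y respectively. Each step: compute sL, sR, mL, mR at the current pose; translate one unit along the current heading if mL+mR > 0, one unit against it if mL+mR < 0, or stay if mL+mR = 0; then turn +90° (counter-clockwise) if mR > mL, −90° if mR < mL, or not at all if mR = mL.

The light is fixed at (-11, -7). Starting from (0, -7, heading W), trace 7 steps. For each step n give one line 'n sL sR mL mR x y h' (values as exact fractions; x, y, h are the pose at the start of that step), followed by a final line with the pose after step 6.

n=0: pose=(0,-7,W); sL=5/13, sR=5/13; mL=0, mR=-5/13; mL+mR=-5/13 → advance -1; mR−mL=-5/13 → turn -1·90°
n=1: pose=(1,-7,N); sL=40/101, sR=40/197; mL=3840/19897, mR=-40/101; mL+mR=-40/197 → advance -1; mR−mL=-11720/19897 → turn -1·90°
n=2: pose=(1,-8,E); sL=4/17, sR=20/89; mL=16/1513, mR=-4/17; mL+mR=-20/89 → advance -1; mR−mL=-372/1513 → turn -1·90°
n=3: pose=(0,-8,S); sL=40/173, sR=8/17; mL=-704/2941, mR=-40/173; mL+mR=-8/17 → advance -1; mR−mL=24/2941 → turn +1·90°
n=4: pose=(0,-7,E); sL=10/37, sR=10/37; mL=0, mR=-10/37; mL+mR=-10/37 → advance -1; mR−mL=-10/37 → turn -1·90°
n=5: pose=(-1,-7,S); sL=8/29, sR=8/13; mL=-128/377, mR=-8/29; mL+mR=-8/13 → advance -1; mR−mL=24/377 → turn +1·90°
n=6: pose=(-1,-6,E); sL=4/13, sR=20/61; mL=-16/793, mR=-4/13; mL+mR=-20/61 → advance -1; mR−mL=-228/793 → turn -1·90°

0 5/13 5/13 0 -5/13 0 -7 W
1 40/101 40/197 3840/19897 -40/101 1 -7 N
2 4/17 20/89 16/1513 -4/17 1 -8 E
3 40/173 8/17 -704/2941 -40/173 0 -8 S
4 10/37 10/37 0 -10/37 0 -7 E
5 8/29 8/13 -128/377 -8/29 -1 -7 S
6 4/13 20/61 -16/793 -4/13 -1 -6 E
final -2 -6 S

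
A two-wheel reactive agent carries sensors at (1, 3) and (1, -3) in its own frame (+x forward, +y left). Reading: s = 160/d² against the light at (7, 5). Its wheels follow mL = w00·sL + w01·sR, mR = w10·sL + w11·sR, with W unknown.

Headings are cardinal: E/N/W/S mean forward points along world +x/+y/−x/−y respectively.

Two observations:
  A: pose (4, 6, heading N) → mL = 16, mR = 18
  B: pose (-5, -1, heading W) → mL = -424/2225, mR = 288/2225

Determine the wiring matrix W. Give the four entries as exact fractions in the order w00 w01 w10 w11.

-1 1/2 -1/2 1/2

obs A: pose=(4,6,N) → sL=4, sR=40, mL=16, mR=18
obs B: pose=(-5,-1,W) → sL=16/25, sR=80/89, mL=-424/2225, mR=288/2225
sensor matrix S = [[4, 40], [16/25, 80/89]]; det S = -9792/445
solve [mL_A; mL_B] = S·[w00; w01] and [mR_A; mR_B] = S·[w10; w11]:
  w00 = -1, w01 = 1/2, w10 = -1/2, w11 = 1/2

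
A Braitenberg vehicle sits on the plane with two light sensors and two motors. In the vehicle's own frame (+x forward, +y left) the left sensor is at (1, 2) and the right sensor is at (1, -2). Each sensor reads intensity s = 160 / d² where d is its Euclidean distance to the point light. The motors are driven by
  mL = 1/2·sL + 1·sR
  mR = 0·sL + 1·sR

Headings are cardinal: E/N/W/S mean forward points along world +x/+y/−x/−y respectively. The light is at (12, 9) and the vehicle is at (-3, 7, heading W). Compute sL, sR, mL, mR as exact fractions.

left sensor world pos  = (-4, 5); dL² = 272
right sensor world pos = (-4, 9); dR² = 256
sL = 160/272 = 10/17
sR = 160/256 = 5/8
mL = 1/2·sL + 1·sR = 125/136
mR = 0·sL + 1·sR = 5/8

10/17 5/8 125/136 5/8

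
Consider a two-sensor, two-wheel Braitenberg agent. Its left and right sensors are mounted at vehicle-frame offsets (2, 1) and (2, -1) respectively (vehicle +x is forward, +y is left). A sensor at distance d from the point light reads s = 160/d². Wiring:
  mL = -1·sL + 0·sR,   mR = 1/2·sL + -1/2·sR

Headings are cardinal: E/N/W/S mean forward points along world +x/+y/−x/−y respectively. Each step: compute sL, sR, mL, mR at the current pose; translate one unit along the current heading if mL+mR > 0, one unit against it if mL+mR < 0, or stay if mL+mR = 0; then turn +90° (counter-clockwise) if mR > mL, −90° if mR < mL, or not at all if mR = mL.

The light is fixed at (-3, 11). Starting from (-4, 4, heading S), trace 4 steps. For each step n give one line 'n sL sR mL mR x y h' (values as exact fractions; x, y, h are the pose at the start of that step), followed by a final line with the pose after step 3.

n=0: pose=(-4,4,S); sL=160/81, sR=32/17; mL=-160/81, mR=64/1377; mL+mR=-2656/1377 → advance -1; mR−mL=928/459 → turn +1·90°
n=1: pose=(-4,5,E); sL=80/13, sR=16/5; mL=-80/13, mR=96/65; mL+mR=-304/65 → advance -1; mR−mL=496/65 → turn +1·90°
n=2: pose=(-5,5,N); sL=32/5, sR=160/17; mL=-32/5, mR=-128/85; mL+mR=-672/85 → advance -1; mR−mL=416/85 → turn +1·90°
n=3: pose=(-5,4,W); sL=2, sR=40/13; mL=-2, mR=-7/13; mL+mR=-33/13 → advance -1; mR−mL=19/13 → turn +1·90°

0 160/81 32/17 -160/81 64/1377 -4 4 S
1 80/13 16/5 -80/13 96/65 -4 5 E
2 32/5 160/17 -32/5 -128/85 -5 5 N
3 2 40/13 -2 -7/13 -5 4 W
final -4 4 S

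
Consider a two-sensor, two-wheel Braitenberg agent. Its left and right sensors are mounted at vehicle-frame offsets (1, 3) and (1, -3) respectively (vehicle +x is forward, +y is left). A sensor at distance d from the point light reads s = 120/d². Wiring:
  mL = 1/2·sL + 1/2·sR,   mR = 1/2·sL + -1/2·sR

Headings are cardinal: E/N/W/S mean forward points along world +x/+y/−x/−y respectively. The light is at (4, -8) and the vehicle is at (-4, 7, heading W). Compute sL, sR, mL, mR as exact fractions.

8/15 8/27 56/135 16/135

left sensor world pos  = (-5, 4); dL² = 225
right sensor world pos = (-5, 10); dR² = 405
sL = 120/225 = 8/15
sR = 120/405 = 8/27
mL = 1/2·sL + 1/2·sR = 56/135
mR = 1/2·sL + -1/2·sR = 16/135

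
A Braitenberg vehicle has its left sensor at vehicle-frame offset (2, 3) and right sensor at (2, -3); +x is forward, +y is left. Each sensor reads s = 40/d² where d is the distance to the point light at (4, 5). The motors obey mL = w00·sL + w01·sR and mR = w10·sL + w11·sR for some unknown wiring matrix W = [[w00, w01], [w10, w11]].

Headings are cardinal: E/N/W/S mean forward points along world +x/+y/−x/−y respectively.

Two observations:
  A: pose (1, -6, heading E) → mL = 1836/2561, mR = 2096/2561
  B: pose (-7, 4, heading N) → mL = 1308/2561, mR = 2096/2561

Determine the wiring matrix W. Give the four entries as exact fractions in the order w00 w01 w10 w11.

1 1/2 1 1

obs A: pose=(1,-6,E) → sL=8/13, sR=40/197, mL=1836/2561, mR=2096/2561
obs B: pose=(-7,4,N) → sL=40/197, sR=8/13, mL=1308/2561, mR=2096/2561
sensor matrix S = [[8/13, 40/197], [40/197, 8/13]]; det S = 2213376/6558721
solve [mL_A; mL_B] = S·[w00; w01] and [mR_A; mR_B] = S·[w10; w11]:
  w00 = 1, w01 = 1/2, w10 = 1, w11 = 1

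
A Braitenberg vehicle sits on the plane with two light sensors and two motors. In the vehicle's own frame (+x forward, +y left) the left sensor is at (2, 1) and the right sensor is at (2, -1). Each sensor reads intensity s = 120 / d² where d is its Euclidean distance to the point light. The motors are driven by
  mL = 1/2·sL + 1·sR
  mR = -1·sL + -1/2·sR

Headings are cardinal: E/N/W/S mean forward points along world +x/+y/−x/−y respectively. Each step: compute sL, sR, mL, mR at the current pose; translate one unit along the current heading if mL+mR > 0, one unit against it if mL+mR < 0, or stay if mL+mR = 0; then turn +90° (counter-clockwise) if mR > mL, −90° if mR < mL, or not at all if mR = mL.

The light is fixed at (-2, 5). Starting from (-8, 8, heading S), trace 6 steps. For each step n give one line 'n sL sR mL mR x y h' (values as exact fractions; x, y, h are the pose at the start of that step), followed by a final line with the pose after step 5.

0 60/13 12/5 306/65 -378/65 -8 8 S
1 120/73 120/89 14100/6497 -15060/6497 -8 9 W
2 5/3 30/13 245/78 -110/39 -7 9 N
3 8/3 24/5 92/15 -76/15 -7 10 E
4 20/3 60/17 350/51 -430/51 -6 10 S
5 120/61 24/17 2484/1037 -2772/1037 -6 11 W
final -5 11 N

n=0: pose=(-8,8,S); sL=60/13, sR=12/5; mL=306/65, mR=-378/65; mL+mR=-72/65 → advance -1; mR−mL=-684/65 → turn -1·90°
n=1: pose=(-8,9,W); sL=120/73, sR=120/89; mL=14100/6497, mR=-15060/6497; mL+mR=-960/6497 → advance -1; mR−mL=-29160/6497 → turn -1·90°
n=2: pose=(-7,9,N); sL=5/3, sR=30/13; mL=245/78, mR=-110/39; mL+mR=25/78 → advance +1; mR−mL=-155/26 → turn -1·90°
n=3: pose=(-7,10,E); sL=8/3, sR=24/5; mL=92/15, mR=-76/15; mL+mR=16/15 → advance +1; mR−mL=-56/5 → turn -1·90°
n=4: pose=(-6,10,S); sL=20/3, sR=60/17; mL=350/51, mR=-430/51; mL+mR=-80/51 → advance -1; mR−mL=-260/17 → turn -1·90°
n=5: pose=(-6,11,W); sL=120/61, sR=24/17; mL=2484/1037, mR=-2772/1037; mL+mR=-288/1037 → advance -1; mR−mL=-5256/1037 → turn -1·90°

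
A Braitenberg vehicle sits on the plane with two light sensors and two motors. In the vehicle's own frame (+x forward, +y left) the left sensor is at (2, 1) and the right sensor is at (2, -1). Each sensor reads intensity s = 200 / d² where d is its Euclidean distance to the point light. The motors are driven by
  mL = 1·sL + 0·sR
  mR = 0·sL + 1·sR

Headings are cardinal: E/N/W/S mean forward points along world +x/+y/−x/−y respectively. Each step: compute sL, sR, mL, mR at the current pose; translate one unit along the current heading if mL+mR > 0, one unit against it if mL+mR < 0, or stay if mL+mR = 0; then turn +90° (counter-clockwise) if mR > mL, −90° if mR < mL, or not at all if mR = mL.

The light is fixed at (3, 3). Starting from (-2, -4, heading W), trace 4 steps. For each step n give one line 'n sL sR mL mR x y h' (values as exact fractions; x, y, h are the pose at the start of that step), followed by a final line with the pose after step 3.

0 200/113 40/17 200/113 40/17 -2 -4 W
1 100/53 20/13 100/53 20/13 -3 -4 S
2 40/29 200/113 40/29 200/113 -3 -5 W
3 25/17 50/41 25/17 50/41 -4 -5 S
final -4 -6 W

n=0: pose=(-2,-4,W); sL=200/113, sR=40/17; mL=200/113, mR=40/17; mL+mR=7920/1921 → advance +1; mR−mL=1120/1921 → turn +1·90°
n=1: pose=(-3,-4,S); sL=100/53, sR=20/13; mL=100/53, mR=20/13; mL+mR=2360/689 → advance +1; mR−mL=-240/689 → turn -1·90°
n=2: pose=(-3,-5,W); sL=40/29, sR=200/113; mL=40/29, mR=200/113; mL+mR=10320/3277 → advance +1; mR−mL=1280/3277 → turn +1·90°
n=3: pose=(-4,-5,S); sL=25/17, sR=50/41; mL=25/17, mR=50/41; mL+mR=1875/697 → advance +1; mR−mL=-175/697 → turn -1·90°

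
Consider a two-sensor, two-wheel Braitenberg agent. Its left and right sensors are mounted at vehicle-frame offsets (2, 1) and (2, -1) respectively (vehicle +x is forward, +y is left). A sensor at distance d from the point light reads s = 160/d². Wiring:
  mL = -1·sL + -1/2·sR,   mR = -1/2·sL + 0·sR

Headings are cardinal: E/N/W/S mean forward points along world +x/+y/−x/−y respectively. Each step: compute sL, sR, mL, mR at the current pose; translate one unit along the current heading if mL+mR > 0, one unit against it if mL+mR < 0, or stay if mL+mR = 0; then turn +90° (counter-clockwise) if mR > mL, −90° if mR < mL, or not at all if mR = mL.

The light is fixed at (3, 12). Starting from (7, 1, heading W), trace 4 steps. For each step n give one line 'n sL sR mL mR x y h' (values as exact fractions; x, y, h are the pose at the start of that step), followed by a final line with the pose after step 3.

n=0: pose=(7,1,W); sL=40/37, sR=20/13; mL=-890/481, mR=-20/37; mL+mR=-1150/481 → advance -1; mR−mL=630/481 → turn +1·90°
n=1: pose=(8,1,S); sL=32/41, sR=32/37; mL=-1840/1517, mR=-16/41; mL+mR=-2432/1517 → advance -1; mR−mL=1248/1517 → turn +1·90°
n=2: pose=(8,2,E); sL=16/13, sR=16/17; mL=-376/221, mR=-8/13; mL+mR=-512/221 → advance -1; mR−mL=240/221 → turn +1·90°
n=3: pose=(7,2,N); sL=160/73, sR=160/89; mL=-20080/6497, mR=-80/73; mL+mR=-27200/6497 → advance -1; mR−mL=12960/6497 → turn +1·90°

0 40/37 20/13 -890/481 -20/37 7 1 W
1 32/41 32/37 -1840/1517 -16/41 8 1 S
2 16/13 16/17 -376/221 -8/13 8 2 E
3 160/73 160/89 -20080/6497 -80/73 7 2 N
final 7 1 W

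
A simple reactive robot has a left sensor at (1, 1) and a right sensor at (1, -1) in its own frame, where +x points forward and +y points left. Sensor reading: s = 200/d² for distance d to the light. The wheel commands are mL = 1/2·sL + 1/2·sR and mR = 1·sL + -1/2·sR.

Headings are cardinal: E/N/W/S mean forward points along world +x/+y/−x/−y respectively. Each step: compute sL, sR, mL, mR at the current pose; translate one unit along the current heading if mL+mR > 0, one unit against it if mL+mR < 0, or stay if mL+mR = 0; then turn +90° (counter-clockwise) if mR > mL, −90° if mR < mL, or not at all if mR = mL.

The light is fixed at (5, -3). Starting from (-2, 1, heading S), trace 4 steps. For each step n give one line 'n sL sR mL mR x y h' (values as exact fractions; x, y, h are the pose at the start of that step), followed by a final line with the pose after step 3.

n=0: pose=(-2,1,S); sL=40/9, sR=200/73; mL=2360/657, mR=2020/657; mL+mR=20/3 → advance +1; mR−mL=-340/657 → turn -1·90°
n=1: pose=(-2,0,W); sL=50/17, sR=5/2; mL=185/68, mR=115/68; mL+mR=75/17 → advance +1; mR−mL=-35/34 → turn -1·90°
n=2: pose=(-3,0,N); sL=200/97, sR=40/13; mL=3240/1261, mR=660/1261; mL+mR=300/97 → advance +1; mR−mL=-2580/1261 → turn -1·90°
n=3: pose=(-3,1,E); sL=100/37, sR=100/29; mL=3300/1073, mR=1050/1073; mL+mR=150/37 → advance +1; mR−mL=-2250/1073 → turn -1·90°

0 40/9 200/73 2360/657 2020/657 -2 1 S
1 50/17 5/2 185/68 115/68 -2 0 W
2 200/97 40/13 3240/1261 660/1261 -3 0 N
3 100/37 100/29 3300/1073 1050/1073 -3 1 E
final -2 1 S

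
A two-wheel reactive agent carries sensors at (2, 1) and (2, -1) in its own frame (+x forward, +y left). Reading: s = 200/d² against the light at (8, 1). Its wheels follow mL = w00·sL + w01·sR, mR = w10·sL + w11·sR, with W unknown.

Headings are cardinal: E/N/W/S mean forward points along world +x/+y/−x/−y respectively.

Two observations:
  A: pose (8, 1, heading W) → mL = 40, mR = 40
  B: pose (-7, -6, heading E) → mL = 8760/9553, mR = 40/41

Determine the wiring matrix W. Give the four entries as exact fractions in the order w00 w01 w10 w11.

obs A: pose=(8,1,W) → sL=40, sR=40, mL=40, mR=40
obs B: pose=(-7,-6,E) → sL=40/41, sR=200/233, mL=8760/9553, mR=40/41
sensor matrix S = [[40, 40], [40/41, 200/233]]; det S = -44800/9553
solve [mL_A; mL_B] = S·[w00; w01] and [mR_A; mR_B] = S·[w10; w11]:
  w00 = 1/2, w01 = 1/2, w10 = 1, w11 = 0

1/2 1/2 1 0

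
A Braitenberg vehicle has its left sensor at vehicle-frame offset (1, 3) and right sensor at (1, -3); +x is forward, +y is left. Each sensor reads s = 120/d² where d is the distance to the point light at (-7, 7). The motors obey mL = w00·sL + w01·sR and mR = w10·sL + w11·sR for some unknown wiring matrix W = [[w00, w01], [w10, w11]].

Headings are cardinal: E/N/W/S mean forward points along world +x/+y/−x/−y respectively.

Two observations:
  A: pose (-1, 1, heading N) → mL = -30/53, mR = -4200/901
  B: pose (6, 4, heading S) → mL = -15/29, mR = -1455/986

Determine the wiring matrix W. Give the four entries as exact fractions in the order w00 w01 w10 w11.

obs A: pose=(-1,1,N) → sL=60/17, sR=60/53, mL=-30/53, mR=-4200/901
obs B: pose=(6,4,S) → sL=15/34, sR=30/29, mL=-15/29, mR=-1455/986
sensor matrix S = [[60/17, 60/53], [15/34, 30/29]]; det S = 82350/26129
solve [mL_A; mL_B] = S·[w00; w01] and [mR_A; mR_B] = S·[w10; w11]:
  w00 = 0, w01 = -1/2, w10 = -1, w11 = -1

0 -1/2 -1 -1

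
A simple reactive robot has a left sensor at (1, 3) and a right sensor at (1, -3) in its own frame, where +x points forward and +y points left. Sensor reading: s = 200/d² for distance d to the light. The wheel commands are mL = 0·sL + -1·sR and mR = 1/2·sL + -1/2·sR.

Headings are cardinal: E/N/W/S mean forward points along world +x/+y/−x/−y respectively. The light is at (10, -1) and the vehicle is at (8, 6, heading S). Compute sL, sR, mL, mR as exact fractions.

left sensor world pos  = (11, 5); dL² = 37
right sensor world pos = (5, 5); dR² = 61
sL = 200/37 = 200/37
sR = 200/61 = 200/61
mL = 0·sL + -1·sR = -200/61
mR = 1/2·sL + -1/2·sR = 2400/2257

200/37 200/61 -200/61 2400/2257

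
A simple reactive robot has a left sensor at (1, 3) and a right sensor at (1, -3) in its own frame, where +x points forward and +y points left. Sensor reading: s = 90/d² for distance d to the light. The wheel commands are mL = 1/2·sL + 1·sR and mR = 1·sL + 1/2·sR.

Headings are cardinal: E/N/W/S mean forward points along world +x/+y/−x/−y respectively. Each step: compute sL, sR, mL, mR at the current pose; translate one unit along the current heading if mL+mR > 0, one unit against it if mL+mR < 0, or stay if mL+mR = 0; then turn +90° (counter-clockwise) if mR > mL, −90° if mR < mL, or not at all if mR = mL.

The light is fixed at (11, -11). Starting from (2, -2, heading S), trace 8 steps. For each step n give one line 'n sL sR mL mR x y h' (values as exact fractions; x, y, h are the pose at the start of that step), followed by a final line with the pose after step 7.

n=0: pose=(2,-2,S); sL=9/10, sR=45/104; mL=459/520, mR=1161/1040; mL+mR=2079/1040 → advance +1; mR−mL=243/1040 → turn +1·90°
n=1: pose=(2,-3,E); sL=18/37, sR=90/89; mL=4131/3293, mR=3267/3293; mL+mR=7398/3293 → advance +1; mR−mL=-864/3293 → turn -1·90°
n=2: pose=(3,-3,S); sL=45/37, sR=9/17; mL=1431/1258, mR=1863/1258; mL+mR=1647/629 → advance +1; mR−mL=216/629 → turn +1·90°
n=3: pose=(3,-4,E); sL=90/149, sR=18/13; mL=3267/1937, mR=2511/1937; mL+mR=5778/1937 → advance +1; mR−mL=-756/1937 → turn -1·90°
n=4: pose=(4,-4,S); sL=45/26, sR=45/68; mL=675/442, mR=3645/1768; mL+mR=6345/1768 → advance +1; mR−mL=945/1768 → turn +1·90°
n=5: pose=(4,-5,E); sL=10/13, sR=2; mL=31/13, mR=23/13; mL+mR=54/13 → advance +1; mR−mL=-8/13 → turn -1·90°
n=6: pose=(5,-5,S); sL=45/17, sR=45/53; mL=3915/1802, mR=5535/1802; mL+mR=4725/901 → advance +1; mR−mL=810/901 → turn +1·90°
n=7: pose=(5,-6,E); sL=90/89, sR=90/29; mL=9315/2581, mR=6615/2581; mL+mR=15930/2581 → advance +1; mR−mL=-2700/2581 → turn -1·90°

0 9/10 45/104 459/520 1161/1040 2 -2 S
1 18/37 90/89 4131/3293 3267/3293 2 -3 E
2 45/37 9/17 1431/1258 1863/1258 3 -3 S
3 90/149 18/13 3267/1937 2511/1937 3 -4 E
4 45/26 45/68 675/442 3645/1768 4 -4 S
5 10/13 2 31/13 23/13 4 -5 E
6 45/17 45/53 3915/1802 5535/1802 5 -5 S
7 90/89 90/29 9315/2581 6615/2581 5 -6 E
final 6 -6 S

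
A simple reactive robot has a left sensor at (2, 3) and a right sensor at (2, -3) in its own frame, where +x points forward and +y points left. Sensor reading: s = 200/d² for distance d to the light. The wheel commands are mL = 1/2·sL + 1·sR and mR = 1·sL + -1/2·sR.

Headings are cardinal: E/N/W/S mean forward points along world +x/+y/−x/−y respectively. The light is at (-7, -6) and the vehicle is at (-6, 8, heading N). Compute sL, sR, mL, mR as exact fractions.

left sensor world pos  = (-9, 10); dL² = 260
right sensor world pos = (-3, 10); dR² = 272
sL = 200/260 = 10/13
sR = 200/272 = 25/34
mL = 1/2·sL + 1·sR = 495/442
mR = 1·sL + -1/2·sR = 355/884

10/13 25/34 495/442 355/884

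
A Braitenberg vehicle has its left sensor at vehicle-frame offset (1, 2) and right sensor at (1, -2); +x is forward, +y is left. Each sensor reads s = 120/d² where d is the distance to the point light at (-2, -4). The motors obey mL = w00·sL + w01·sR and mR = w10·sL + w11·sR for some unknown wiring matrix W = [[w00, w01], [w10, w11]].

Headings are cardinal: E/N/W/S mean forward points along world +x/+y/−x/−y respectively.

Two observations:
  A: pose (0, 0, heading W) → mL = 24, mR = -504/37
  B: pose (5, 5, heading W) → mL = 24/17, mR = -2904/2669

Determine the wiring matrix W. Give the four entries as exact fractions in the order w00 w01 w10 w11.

obs A: pose=(0,0,W) → sL=24, sR=120/37, mL=24, mR=-504/37
obs B: pose=(5,5,W) → sL=24/17, sR=120/157, mL=24/17, mR=-2904/2669
sensor matrix S = [[24, 120/37], [24/17, 120/157]]; det S = 1359360/98753
solve [mL_A; mL_B] = S·[w00; w01] and [mR_A; mR_B] = S·[w10; w11]:
  w00 = 1, w01 = 0, w10 = -1/2, w11 = -1/2

1 0 -1/2 -1/2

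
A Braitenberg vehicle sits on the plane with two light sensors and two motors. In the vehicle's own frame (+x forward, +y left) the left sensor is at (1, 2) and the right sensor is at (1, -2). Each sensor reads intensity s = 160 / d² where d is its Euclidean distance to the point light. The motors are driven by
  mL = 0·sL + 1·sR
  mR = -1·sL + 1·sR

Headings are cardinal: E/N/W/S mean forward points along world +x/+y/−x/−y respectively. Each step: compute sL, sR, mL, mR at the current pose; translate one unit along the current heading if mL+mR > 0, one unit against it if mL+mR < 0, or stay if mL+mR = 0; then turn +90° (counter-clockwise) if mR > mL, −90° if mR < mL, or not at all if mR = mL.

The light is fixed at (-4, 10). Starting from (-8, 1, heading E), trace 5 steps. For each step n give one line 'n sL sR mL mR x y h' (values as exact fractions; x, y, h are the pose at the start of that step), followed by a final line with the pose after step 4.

n=0: pose=(-8,1,E); sL=80/29, sR=16/13; mL=16/13, mR=-576/377; mL+mR=-112/377 → advance -1; mR−mL=-80/29 → turn -1·90°
n=1: pose=(-9,1,S); sL=160/109, sR=160/149; mL=160/149, mR=-6400/16241; mL+mR=11040/16241 → advance +1; mR−mL=-160/109 → turn -1·90°
n=2: pose=(-9,0,W); sL=8/9, sR=8/5; mL=8/5, mR=32/45; mL+mR=104/45 → advance +1; mR−mL=-8/9 → turn -1·90°
n=3: pose=(-10,0,N); sL=32/29, sR=160/97; mL=160/97, mR=1536/2813; mL+mR=6176/2813 → advance +1; mR−mL=-32/29 → turn -1·90°
n=4: pose=(-10,1,E); sL=80/37, sR=80/73; mL=80/73, mR=-2880/2701; mL+mR=80/2701 → advance +1; mR−mL=-80/37 → turn -1·90°

0 80/29 16/13 16/13 -576/377 -8 1 E
1 160/109 160/149 160/149 -6400/16241 -9 1 S
2 8/9 8/5 8/5 32/45 -9 0 W
3 32/29 160/97 160/97 1536/2813 -10 0 N
4 80/37 80/73 80/73 -2880/2701 -10 1 E
final -9 1 S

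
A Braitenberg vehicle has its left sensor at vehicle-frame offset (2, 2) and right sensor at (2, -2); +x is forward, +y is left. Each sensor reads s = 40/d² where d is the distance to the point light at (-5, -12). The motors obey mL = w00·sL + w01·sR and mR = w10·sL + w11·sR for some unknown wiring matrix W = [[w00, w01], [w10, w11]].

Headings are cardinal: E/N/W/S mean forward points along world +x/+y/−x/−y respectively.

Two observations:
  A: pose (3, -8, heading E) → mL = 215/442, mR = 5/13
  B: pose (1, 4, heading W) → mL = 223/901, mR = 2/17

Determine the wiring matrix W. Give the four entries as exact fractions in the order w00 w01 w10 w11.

obs A: pose=(3,-8,E) → sL=5/17, sR=5/13, mL=215/442, mR=5/13
obs B: pose=(1,4,W) → sL=10/53, sR=2/17, mL=223/901, mR=2/17
sensor matrix S = [[5/17, 5/13], [10/53, 2/17]]; det S = -7560/199121
solve [mL_A; mL_B] = S·[w00; w01] and [mR_A; mR_B] = S·[w10; w11]:
  w00 = 1, w01 = 1/2, w10 = 0, w11 = 1

1 1/2 0 1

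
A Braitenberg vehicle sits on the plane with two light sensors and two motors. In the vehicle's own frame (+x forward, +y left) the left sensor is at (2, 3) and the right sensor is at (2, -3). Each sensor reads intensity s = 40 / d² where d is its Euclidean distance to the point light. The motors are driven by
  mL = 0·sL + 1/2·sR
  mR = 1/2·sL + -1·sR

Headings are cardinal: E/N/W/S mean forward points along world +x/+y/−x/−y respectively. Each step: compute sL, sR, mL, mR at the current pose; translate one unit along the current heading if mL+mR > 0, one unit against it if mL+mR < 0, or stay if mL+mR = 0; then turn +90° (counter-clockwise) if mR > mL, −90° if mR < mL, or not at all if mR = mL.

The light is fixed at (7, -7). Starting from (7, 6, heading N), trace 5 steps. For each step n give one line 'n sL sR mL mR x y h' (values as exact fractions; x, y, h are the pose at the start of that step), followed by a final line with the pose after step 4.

0 20/117 20/117 10/117 -10/117 7 6 N
1 2/13 5/13 5/26 -4/13 7 6 E
2 8/25 40/137 20/137 -452/3425 6 6 S
3 4/9 20/117 10/117 2/39 6 5 W
4 40/221 40/197 20/197 -4900/43537 5 5 N
final 5 4 E

n=0: pose=(7,6,N); sL=20/117, sR=20/117; mL=10/117, mR=-10/117; mL+mR=0 → advance +0; mR−mL=-20/117 → turn -1·90°
n=1: pose=(7,6,E); sL=2/13, sR=5/13; mL=5/26, mR=-4/13; mL+mR=-3/26 → advance -1; mR−mL=-1/2 → turn -1·90°
n=2: pose=(6,6,S); sL=8/25, sR=40/137; mL=20/137, mR=-452/3425; mL+mR=48/3425 → advance +1; mR−mL=-952/3425 → turn -1·90°
n=3: pose=(6,5,W); sL=4/9, sR=20/117; mL=10/117, mR=2/39; mL+mR=16/117 → advance +1; mR−mL=-4/117 → turn -1·90°
n=4: pose=(5,5,N); sL=40/221, sR=40/197; mL=20/197, mR=-4900/43537; mL+mR=-480/43537 → advance -1; mR−mL=-9320/43537 → turn -1·90°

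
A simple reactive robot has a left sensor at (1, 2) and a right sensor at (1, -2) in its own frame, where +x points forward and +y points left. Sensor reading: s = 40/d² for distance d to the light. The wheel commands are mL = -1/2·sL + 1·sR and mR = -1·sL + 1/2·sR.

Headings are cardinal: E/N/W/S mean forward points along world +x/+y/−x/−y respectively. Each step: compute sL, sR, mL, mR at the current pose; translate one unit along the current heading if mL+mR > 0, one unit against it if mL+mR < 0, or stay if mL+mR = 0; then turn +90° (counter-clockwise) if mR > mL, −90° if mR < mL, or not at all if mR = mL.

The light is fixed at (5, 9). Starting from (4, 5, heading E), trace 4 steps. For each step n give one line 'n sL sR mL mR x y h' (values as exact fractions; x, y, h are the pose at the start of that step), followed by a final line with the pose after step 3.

n=0: pose=(4,5,E); sL=10, sR=10/9; mL=-35/9, mR=-85/9; mL+mR=-40/3 → advance -1; mR−mL=-50/9 → turn -1·90°
n=1: pose=(3,5,S); sL=8/5, sR=40/41; mL=36/205, mR=-228/205; mL+mR=-192/205 → advance -1; mR−mL=-264/205 → turn -1·90°
n=2: pose=(3,6,W); sL=20/17, sR=4; mL=58/17, mR=14/17; mL+mR=72/17 → advance +1; mR−mL=-44/17 → turn -1·90°
n=3: pose=(2,6,N); sL=40/29, sR=8; mL=212/29, mR=76/29; mL+mR=288/29 → advance +1; mR−mL=-136/29 → turn -1·90°

0 10 10/9 -35/9 -85/9 4 5 E
1 8/5 40/41 36/205 -228/205 3 5 S
2 20/17 4 58/17 14/17 3 6 W
3 40/29 8 212/29 76/29 2 6 N
final 2 7 E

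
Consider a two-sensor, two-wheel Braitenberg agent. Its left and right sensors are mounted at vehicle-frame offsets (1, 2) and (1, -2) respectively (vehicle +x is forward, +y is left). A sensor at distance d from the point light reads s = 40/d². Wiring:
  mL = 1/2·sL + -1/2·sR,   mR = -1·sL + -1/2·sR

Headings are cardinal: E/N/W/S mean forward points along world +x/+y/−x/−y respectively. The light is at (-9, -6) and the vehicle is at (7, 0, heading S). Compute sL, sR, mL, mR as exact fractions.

40/349 40/221 -2560/77129 -15820/77129

left sensor world pos  = (9, -1); dL² = 349
right sensor world pos = (5, -1); dR² = 221
sL = 40/349 = 40/349
sR = 40/221 = 40/221
mL = 1/2·sL + -1/2·sR = -2560/77129
mR = -1·sL + -1/2·sR = -15820/77129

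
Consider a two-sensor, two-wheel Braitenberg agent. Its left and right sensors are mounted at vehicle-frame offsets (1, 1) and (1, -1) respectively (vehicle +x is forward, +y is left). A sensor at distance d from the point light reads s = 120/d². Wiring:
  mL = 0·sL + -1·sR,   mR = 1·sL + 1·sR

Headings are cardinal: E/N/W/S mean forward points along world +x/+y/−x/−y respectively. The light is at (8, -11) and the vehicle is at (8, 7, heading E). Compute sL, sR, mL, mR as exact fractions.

60/181 12/29 -12/29 3912/5249

left sensor world pos  = (9, 8); dL² = 362
right sensor world pos = (9, 6); dR² = 290
sL = 120/362 = 60/181
sR = 120/290 = 12/29
mL = 0·sL + -1·sR = -12/29
mR = 1·sL + 1·sR = 3912/5249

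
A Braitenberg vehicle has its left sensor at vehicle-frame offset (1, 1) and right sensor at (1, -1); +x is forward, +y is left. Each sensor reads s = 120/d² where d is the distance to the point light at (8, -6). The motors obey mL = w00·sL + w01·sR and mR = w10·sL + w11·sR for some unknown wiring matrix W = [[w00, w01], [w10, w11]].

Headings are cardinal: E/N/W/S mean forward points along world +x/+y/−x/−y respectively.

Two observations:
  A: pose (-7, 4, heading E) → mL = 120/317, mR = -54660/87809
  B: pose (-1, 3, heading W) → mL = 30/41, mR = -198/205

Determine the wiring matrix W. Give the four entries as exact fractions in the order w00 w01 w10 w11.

obs A: pose=(-7,4,E) → sL=120/317, sR=120/277, mL=120/317, mR=-54660/87809
obs B: pose=(-1,3,W) → sL=30/41, sR=3/5, mL=30/41, mR=-198/205
sensor matrix S = [[120/317, 120/277], [30/41, 3/5]]; det S = -323496/3600169
solve [mL_A; mL_B] = S·[w00; w01] and [mR_A; mR_B] = S·[w10; w11]:
  w00 = 1, w01 = 0, w10 = -1/2, w11 = -1

1 0 -1/2 -1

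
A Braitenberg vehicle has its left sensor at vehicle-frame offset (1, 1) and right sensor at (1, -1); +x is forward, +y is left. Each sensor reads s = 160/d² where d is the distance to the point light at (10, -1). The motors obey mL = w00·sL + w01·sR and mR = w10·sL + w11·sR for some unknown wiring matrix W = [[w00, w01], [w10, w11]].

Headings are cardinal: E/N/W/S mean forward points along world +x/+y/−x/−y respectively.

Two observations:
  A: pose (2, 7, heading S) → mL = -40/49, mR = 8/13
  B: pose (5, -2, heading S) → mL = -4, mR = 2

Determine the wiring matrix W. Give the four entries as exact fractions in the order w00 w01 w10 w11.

-1/2 0 0 1/2

obs A: pose=(2,7,S) → sL=80/49, sR=16/13, mL=-40/49, mR=8/13
obs B: pose=(5,-2,S) → sL=8, sR=4, mL=-4, mR=2
sensor matrix S = [[80/49, 16/13], [8, 4]]; det S = -2112/637
solve [mL_A; mL_B] = S·[w00; w01] and [mR_A; mR_B] = S·[w10; w11]:
  w00 = -1/2, w01 = 0, w10 = 0, w11 = 1/2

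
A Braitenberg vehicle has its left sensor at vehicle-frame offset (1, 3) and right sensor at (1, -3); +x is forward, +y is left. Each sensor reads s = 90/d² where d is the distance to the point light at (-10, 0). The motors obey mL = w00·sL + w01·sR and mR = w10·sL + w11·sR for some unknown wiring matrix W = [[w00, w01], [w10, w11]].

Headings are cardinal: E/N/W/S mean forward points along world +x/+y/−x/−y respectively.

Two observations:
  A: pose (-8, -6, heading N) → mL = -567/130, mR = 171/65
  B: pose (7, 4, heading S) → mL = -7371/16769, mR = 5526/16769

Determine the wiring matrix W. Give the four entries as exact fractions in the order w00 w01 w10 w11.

obs A: pose=(-8,-6,N) → sL=45/13, sR=9/5, mL=-567/130, mR=171/65
obs B: pose=(7,4,S) → sL=90/409, sR=18/41, mL=-7371/16769, mR=5526/16769
sensor matrix S = [[45/13, 9/5], [90/409, 18/41]]; det S = 244944/217997
solve [mL_A; mL_B] = S·[w00; w01] and [mR_A; mR_B] = S·[w10; w11]:
  w00 = -1, w01 = -1/2, w10 = 1/2, w11 = 1/2

-1 -1/2 1/2 1/2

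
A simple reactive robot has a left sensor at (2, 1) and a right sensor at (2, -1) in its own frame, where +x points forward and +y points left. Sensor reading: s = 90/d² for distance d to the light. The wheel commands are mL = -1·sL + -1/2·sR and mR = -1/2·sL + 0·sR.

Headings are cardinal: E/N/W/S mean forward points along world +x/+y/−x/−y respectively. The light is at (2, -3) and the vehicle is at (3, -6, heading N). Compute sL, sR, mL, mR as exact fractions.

left sensor world pos  = (2, -4); dL² = 1
right sensor world pos = (4, -4); dR² = 5
sL = 90/1 = 90
sR = 90/5 = 18
mL = -1·sL + -1/2·sR = -99
mR = -1/2·sL + 0·sR = -45

90 18 -99 -45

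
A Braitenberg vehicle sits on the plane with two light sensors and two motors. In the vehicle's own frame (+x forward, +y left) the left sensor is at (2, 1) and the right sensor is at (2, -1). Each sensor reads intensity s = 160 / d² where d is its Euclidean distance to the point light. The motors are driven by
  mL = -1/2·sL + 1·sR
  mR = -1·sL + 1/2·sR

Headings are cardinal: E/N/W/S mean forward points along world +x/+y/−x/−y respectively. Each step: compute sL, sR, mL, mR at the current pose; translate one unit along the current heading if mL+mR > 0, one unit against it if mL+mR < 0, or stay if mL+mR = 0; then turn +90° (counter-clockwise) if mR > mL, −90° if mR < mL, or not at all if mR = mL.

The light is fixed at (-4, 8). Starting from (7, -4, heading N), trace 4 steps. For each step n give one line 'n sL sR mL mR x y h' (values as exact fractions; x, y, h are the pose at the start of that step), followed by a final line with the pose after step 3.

n=0: pose=(7,-4,N); sL=4/5, sR=40/61; mL=78/305, mR=-144/305; mL+mR=-66/305 → advance -1; mR−mL=-222/305 → turn -1·90°
n=1: pose=(7,-5,E); sL=160/313, sR=32/73; mL=4176/22849, mR=-6672/22849; mL+mR=-2496/22849 → advance -1; mR−mL=-10848/22849 → turn -1·90°
n=2: pose=(6,-5,S); sL=80/173, sR=80/153; mL=7720/26469, mR=-5320/26469; mL+mR=800/8823 → advance +1; mR−mL=-13040/26469 → turn -1·90°
n=3: pose=(6,-6,W); sL=160/289, sR=160/233; mL=27600/67337, mR=-14160/67337; mL+mR=13440/67337 → advance +1; mR−mL=-41760/67337 → turn -1·90°

0 4/5 40/61 78/305 -144/305 7 -4 N
1 160/313 32/73 4176/22849 -6672/22849 7 -5 E
2 80/173 80/153 7720/26469 -5320/26469 6 -5 S
3 160/289 160/233 27600/67337 -14160/67337 6 -6 W
final 5 -6 N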